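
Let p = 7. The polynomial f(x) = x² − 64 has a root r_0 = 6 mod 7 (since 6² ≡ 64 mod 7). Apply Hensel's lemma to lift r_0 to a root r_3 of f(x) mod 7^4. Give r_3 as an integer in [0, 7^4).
r_3 = 2393 (mod 2401)

Hensel's recurrence: r_{i+1} = r_i − f(r_i)·(f′(r_i))^{-1} mod 7^{i+2}, with f′(x) = 2x. Iterate:
  r_0 = 6 (mod 7)
  r_1 = 41 (mod 49)
  r_2 = 335 (mod 343)
  r_3 = 2393 (mod 2401)
Final: r_3 = 2393, and one checks f(r_3) ≡ 0 mod 7^4.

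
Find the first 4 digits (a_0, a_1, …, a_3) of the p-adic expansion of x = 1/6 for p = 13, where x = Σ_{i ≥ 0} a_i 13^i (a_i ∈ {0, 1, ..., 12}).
(a_0, …, a_3) = (11, 10, 10, 10)

v_13(1/6) = 0 (numerator and denominator both coprime to 13), so x ∈ ℤ_13^×. Compute digits iteratively via a_i = x_i mod 13, x_{i+1} = (x_i − a_i)/13, with x_0 = x:
  x_0 = 1/6;  a_0 = 11;  x_1 = (x_0 − 11)/13 = -5/6
  x_1 = -5/6;  a_1 = 10;  x_2 = (x_1 − 10)/13 = -5/6
  x_2 = -5/6;  a_2 = 10;  x_3 = (x_2 − 10)/13 = -5/6
  x_3 = -5/6;  a_3 = 10;  x_4 = (x_3 − 10)/13 = -5/6
Digits: (11, 10, 10, 10).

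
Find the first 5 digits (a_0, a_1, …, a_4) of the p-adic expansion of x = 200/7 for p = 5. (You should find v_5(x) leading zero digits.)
(a_0, …, a_4) = (0, 0, 4, 3, 0)

v_5(200/7) = 2, so a_0 = ... = a_1 = 0. Factor out: x = 5^2 · u with u = 8/7 a unit in ℤ_5. Expand u iteratively via a_{v+i} = u_i mod 5, u_{i+1} = (u_i − a_{v+i})/5:
  u_0 = 8/7;  a_2 = 4;  u_1 = (u_0 − 4)/5 = -4/7
  u_1 = -4/7;  a_3 = 3;  u_2 = (u_1 − 3)/5 = -5/7
  u_2 = -5/7;  a_4 = 0;  u_3 = (u_2 − 0)/5 = -1/7
Digits: (0, 0, 4, 3, 0).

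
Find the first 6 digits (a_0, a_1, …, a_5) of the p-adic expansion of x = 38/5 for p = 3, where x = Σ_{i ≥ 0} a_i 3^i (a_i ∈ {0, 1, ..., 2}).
(a_0, …, a_5) = (1, 1, 1, 1, 2, 1)

v_3(38/5) = 0 (numerator and denominator both coprime to 3), so x ∈ ℤ_3^×. Compute digits iteratively via a_i = x_i mod 3, x_{i+1} = (x_i − a_i)/3, with x_0 = x:
  x_0 = 38/5;  a_0 = 1;  x_1 = (x_0 − 1)/3 = 11/5
  x_1 = 11/5;  a_1 = 1;  x_2 = (x_1 − 1)/3 = 2/5
  x_2 = 2/5;  a_2 = 1;  x_3 = (x_2 − 1)/3 = -1/5
  x_3 = -1/5;  a_3 = 1;  x_4 = (x_3 − 1)/3 = -2/5
  x_4 = -2/5;  a_4 = 2;  x_5 = (x_4 − 2)/3 = -4/5
  x_5 = -4/5;  a_5 = 1;  x_6 = (x_5 − 1)/3 = -3/5
Digits: (1, 1, 1, 1, 2, 1).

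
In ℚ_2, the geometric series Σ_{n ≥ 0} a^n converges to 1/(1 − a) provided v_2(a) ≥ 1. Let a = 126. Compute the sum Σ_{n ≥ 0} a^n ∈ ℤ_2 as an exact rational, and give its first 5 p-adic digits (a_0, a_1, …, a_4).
Σ a^n = 1/(1 − a) = -1/125;  first 5 digits = (1, 1, 0, 1, 0)

v_2(a) = 1 ≥ 1, so the series converges in ℤ_2 to 1/(1 − a) = 1/(1 − 126) = -1/125. Expand this rational in ℤ_2: compute digits iteratively via d_i = x_i mod 2, x_{i+1} = (x_i − d_i)/2. The first 5 digits are (1, 1, 0, 1, 0).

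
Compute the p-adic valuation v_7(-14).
v_7(-14) = 1

v_7(n) is the largest exponent k such that 7^k divides n. Factor out: -14 = -7^1 · 2. (Sign doesn't affect v_p.) So v_7(-14) = 1.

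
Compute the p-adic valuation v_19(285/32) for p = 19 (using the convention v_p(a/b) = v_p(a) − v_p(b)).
v_19(285/32) = 1

Factor powers of 19 from the numerator and denominator of the reduced fraction: 285 = 19^1 · 15 and 32 = 19^0 · 32. Apply v_p(a/b) = v_p(a) − v_p(b): v_19(285/32) = 1 − 0 = 1.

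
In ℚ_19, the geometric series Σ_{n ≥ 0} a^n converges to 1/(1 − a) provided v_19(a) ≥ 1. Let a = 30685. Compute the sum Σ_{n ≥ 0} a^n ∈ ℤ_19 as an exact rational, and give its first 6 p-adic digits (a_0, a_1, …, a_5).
Σ a^n = 1/(1 − a) = -1/30684;  first 6 digits = (1, 0, 9, 4, 5, 0)

v_19(a) = 2 ≥ 1, so the series converges in ℤ_19 to 1/(1 − a) = 1/(1 − 30685) = -1/30684. Expand this rational in ℤ_19: compute digits iteratively via d_i = x_i mod 19, x_{i+1} = (x_i − d_i)/19. The first 6 digits are (1, 0, 9, 4, 5, 0).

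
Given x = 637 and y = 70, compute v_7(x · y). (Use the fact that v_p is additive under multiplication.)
v_7(44590) = 3

v_p(x) = 2 (factor: 637 = 7^2 · 13); v_p(y) = 1 (factor: 70 = 7^1 · 10). Additivity: v_p(xy) = v_p(x) + v_p(y) = 2 + 1 = 3. (Direct check: xy = 44590 = 7^3 · (130).)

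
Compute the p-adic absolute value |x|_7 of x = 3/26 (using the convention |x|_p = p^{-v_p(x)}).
|3/26|_7 = 1

Step 1 — compute v_7(x) by factoring powers of 7 out of the numerator and denominator: v_7(3/26) = 0. Step 2 — apply |x|_p = p^{-v_p(x)} = 7^{0} = 1.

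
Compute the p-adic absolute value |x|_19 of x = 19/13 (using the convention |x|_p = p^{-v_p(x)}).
|19/13|_19 = 1/19

Step 1 — compute v_19(x) by factoring powers of 19 out of the numerator and denominator: v_19(19/13) = 1. Step 2 — apply |x|_p = p^{-v_p(x)} = 19^{-1} = 1/19.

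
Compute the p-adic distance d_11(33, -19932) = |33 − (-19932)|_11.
d_11(33, -19932) = 1/1331

Step 1 — x − y = 33 − (-19932) = 19965. Step 2 — v_11(19965) = 3 (factor: 19965 = (11^3 · 15); the sign does not affect v_p). Step 3 — |x − y|_11 = 11^{-3} = 1/1331.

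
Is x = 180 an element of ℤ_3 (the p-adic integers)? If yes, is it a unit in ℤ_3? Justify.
x ∈ ℤ_3 but not a unit; v_3(x) = 2 > 0

ℤ_3 = {x ∈ ℚ_3 : v_3(x) ≥ 0} and ℤ_3^× = {x ∈ ℤ_3 : v_3(x) = 0}. Here v_3(180) = v_3(num) − v_3(den) = 2; compare against these criteria.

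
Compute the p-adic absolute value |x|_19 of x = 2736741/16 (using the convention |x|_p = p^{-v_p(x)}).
|2736741/16|_19 = 1/130321

Step 1 — compute v_19(x) by factoring powers of 19 out of the numerator and denominator: v_19(2736741/16) = 4. Step 2 — apply |x|_p = p^{-v_p(x)} = 19^{-4} = 1/130321.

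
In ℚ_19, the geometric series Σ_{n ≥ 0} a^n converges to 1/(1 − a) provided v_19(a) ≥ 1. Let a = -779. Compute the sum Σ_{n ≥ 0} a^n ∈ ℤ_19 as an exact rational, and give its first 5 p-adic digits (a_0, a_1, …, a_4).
Σ a^n = 1/(1 − a) = 1/780;  first 5 digits = (1, 16, 6, 4, 11)

v_19(a) = 1 ≥ 1, so the series converges in ℤ_19 to 1/(1 − a) = 1/(1 − (-779)) = 1/780. Expand this rational in ℤ_19: compute digits iteratively via d_i = x_i mod 19, x_{i+1} = (x_i − d_i)/19. The first 5 digits are (1, 16, 6, 4, 11).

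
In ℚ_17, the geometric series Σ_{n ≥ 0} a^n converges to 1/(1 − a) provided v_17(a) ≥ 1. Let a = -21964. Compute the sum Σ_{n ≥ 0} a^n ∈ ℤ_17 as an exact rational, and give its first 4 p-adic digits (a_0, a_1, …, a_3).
Σ a^n = 1/(1 − a) = 1/21965;  first 4 digits = (1, 0, 9, 12)

v_17(a) = 2 ≥ 1, so the series converges in ℤ_17 to 1/(1 − a) = 1/(1 − (-21964)) = 1/21965. Expand this rational in ℤ_17: compute digits iteratively via d_i = x_i mod 17, x_{i+1} = (x_i − d_i)/17. The first 4 digits are (1, 0, 9, 12).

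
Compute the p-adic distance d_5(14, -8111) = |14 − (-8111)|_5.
d_5(14, -8111) = 1/625

Step 1 — x − y = 14 − (-8111) = 8125. Step 2 — v_5(8125) = 4 (factor: 8125 = (5^4 · 13); the sign does not affect v_p). Step 3 — |x − y|_5 = 5^{-4} = 1/625.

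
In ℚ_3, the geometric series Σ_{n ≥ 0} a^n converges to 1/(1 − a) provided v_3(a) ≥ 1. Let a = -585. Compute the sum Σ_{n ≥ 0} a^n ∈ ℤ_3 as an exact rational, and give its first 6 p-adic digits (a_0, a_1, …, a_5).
Σ a^n = 1/(1 − a) = 1/586;  first 6 digits = (1, 0, 1, 2, 2, 1)

v_3(a) = 2 ≥ 1, so the series converges in ℤ_3 to 1/(1 − a) = 1/(1 − (-585)) = 1/586. Expand this rational in ℤ_3: compute digits iteratively via d_i = x_i mod 3, x_{i+1} = (x_i − d_i)/3. The first 6 digits are (1, 0, 1, 2, 2, 1).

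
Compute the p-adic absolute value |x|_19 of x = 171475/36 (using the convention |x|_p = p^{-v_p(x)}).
|171475/36|_19 = 1/6859

Step 1 — compute v_19(x) by factoring powers of 19 out of the numerator and denominator: v_19(171475/36) = 3. Step 2 — apply |x|_p = p^{-v_p(x)} = 19^{-3} = 1/6859.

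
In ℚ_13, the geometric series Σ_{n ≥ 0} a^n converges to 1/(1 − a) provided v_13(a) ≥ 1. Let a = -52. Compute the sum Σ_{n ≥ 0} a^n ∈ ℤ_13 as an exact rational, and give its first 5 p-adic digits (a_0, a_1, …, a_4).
Σ a^n = 1/(1 − a) = 1/53;  first 5 digits = (1, 9, 2, 2, 4)

v_13(a) = 1 ≥ 1, so the series converges in ℤ_13 to 1/(1 − a) = 1/(1 − (-52)) = 1/53. Expand this rational in ℤ_13: compute digits iteratively via d_i = x_i mod 13, x_{i+1} = (x_i − d_i)/13. The first 5 digits are (1, 9, 2, 2, 4).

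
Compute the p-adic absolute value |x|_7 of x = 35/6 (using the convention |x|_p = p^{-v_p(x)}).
|35/6|_7 = 1/7

Step 1 — compute v_7(x) by factoring powers of 7 out of the numerator and denominator: v_7(35/6) = 1. Step 2 — apply |x|_p = p^{-v_p(x)} = 7^{-1} = 1/7.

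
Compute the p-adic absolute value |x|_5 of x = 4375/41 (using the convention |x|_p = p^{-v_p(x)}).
|4375/41|_5 = 1/625

Step 1 — compute v_5(x) by factoring powers of 5 out of the numerator and denominator: v_5(4375/41) = 4. Step 2 — apply |x|_p = p^{-v_p(x)} = 5^{-4} = 1/625.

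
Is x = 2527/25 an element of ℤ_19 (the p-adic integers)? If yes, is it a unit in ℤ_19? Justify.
x ∈ ℤ_19 but not a unit; v_19(x) = 2 > 0

ℤ_19 = {x ∈ ℚ_19 : v_19(x) ≥ 0} and ℤ_19^× = {x ∈ ℤ_19 : v_19(x) = 0}. Here v_19(2527/25) = v_19(num) − v_19(den) = 2; compare against these criteria.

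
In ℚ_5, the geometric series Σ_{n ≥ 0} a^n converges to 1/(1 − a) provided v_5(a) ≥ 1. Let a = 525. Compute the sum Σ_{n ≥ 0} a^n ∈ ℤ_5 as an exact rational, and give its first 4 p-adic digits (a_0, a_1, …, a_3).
Σ a^n = 1/(1 − a) = -1/524;  first 4 digits = (1, 0, 1, 4)

v_5(a) = 2 ≥ 1, so the series converges in ℤ_5 to 1/(1 − a) = 1/(1 − 525) = -1/524. Expand this rational in ℤ_5: compute digits iteratively via d_i = x_i mod 5, x_{i+1} = (x_i − d_i)/5. The first 4 digits are (1, 0, 1, 4).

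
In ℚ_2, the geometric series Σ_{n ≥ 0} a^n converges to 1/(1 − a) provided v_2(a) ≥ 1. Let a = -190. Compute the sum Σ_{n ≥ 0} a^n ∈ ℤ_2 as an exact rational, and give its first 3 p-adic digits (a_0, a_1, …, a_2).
Σ a^n = 1/(1 − a) = 1/191;  first 3 digits = (1, 1, 1)

v_2(a) = 1 ≥ 1, so the series converges in ℤ_2 to 1/(1 − a) = 1/(1 − (-190)) = 1/191. Expand this rational in ℤ_2: compute digits iteratively via d_i = x_i mod 2, x_{i+1} = (x_i − d_i)/2. The first 3 digits are (1, 1, 1).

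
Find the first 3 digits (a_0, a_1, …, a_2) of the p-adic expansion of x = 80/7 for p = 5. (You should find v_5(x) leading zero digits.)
(a_0, …, a_2) = (0, 3, 2)

v_5(80/7) = 1, so a_0 = ... = a_0 = 0. Factor out: x = 5^1 · u with u = 16/7 a unit in ℤ_5. Expand u iteratively via a_{v+i} = u_i mod 5, u_{i+1} = (u_i − a_{v+i})/5:
  u_0 = 16/7;  a_1 = 3;  u_1 = (u_0 − 3)/5 = -1/7
  u_1 = -1/7;  a_2 = 2;  u_2 = (u_1 − 2)/5 = -3/7
Digits: (0, 3, 2).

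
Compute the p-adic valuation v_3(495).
v_3(495) = 2

v_3(n) is the largest exponent k such that 3^k divides n. Factor out: 495 = 3^2 · 55. (Sign doesn't affect v_p.) So v_3(495) = 2.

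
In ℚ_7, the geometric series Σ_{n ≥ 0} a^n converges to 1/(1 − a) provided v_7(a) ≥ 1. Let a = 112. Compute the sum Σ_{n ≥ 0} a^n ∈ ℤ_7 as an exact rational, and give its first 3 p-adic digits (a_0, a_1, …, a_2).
Σ a^n = 1/(1 − a) = -1/111;  first 3 digits = (1, 2, 6)

v_7(a) = 1 ≥ 1, so the series converges in ℤ_7 to 1/(1 − a) = 1/(1 − 112) = -1/111. Expand this rational in ℤ_7: compute digits iteratively via d_i = x_i mod 7, x_{i+1} = (x_i − d_i)/7. The first 3 digits are (1, 2, 6).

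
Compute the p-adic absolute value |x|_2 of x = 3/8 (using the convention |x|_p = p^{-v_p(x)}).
|3/8|_2 = 8

Step 1 — compute v_2(x) by factoring powers of 2 out of the numerator and denominator: v_2(3/8) = -3. Step 2 — apply |x|_p = p^{-v_p(x)} = 2^{3} = 8.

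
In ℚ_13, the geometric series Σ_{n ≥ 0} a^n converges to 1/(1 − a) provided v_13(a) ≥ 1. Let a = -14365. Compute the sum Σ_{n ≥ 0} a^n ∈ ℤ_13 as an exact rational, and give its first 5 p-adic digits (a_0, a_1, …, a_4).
Σ a^n = 1/(1 − a) = 1/14366;  first 5 digits = (1, 0, 6, 6, 9)

v_13(a) = 2 ≥ 1, so the series converges in ℤ_13 to 1/(1 − a) = 1/(1 − (-14365)) = 1/14366. Expand this rational in ℤ_13: compute digits iteratively via d_i = x_i mod 13, x_{i+1} = (x_i − d_i)/13. The first 5 digits are (1, 0, 6, 6, 9).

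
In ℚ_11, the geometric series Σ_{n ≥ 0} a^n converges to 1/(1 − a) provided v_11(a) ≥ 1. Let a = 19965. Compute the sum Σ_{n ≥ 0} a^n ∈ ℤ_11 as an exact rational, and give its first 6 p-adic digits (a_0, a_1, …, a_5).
Σ a^n = 1/(1 − a) = -1/19964;  first 6 digits = (1, 0, 0, 4, 1, 0)

v_11(a) = 3 ≥ 1, so the series converges in ℤ_11 to 1/(1 − a) = 1/(1 − 19965) = -1/19964. Expand this rational in ℤ_11: compute digits iteratively via d_i = x_i mod 11, x_{i+1} = (x_i − d_i)/11. The first 6 digits are (1, 0, 0, 4, 1, 0).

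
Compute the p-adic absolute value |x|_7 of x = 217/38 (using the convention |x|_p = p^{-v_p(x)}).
|217/38|_7 = 1/7

Step 1 — compute v_7(x) by factoring powers of 7 out of the numerator and denominator: v_7(217/38) = 1. Step 2 — apply |x|_p = p^{-v_p(x)} = 7^{-1} = 1/7.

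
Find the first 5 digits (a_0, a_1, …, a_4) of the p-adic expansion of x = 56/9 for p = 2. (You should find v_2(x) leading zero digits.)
(a_0, …, a_4) = (0, 0, 0, 1, 1)

v_2(56/9) = 3, so a_0 = ... = a_2 = 0. Factor out: x = 2^3 · u with u = 7/9 a unit in ℤ_2. Expand u iteratively via a_{v+i} = u_i mod 2, u_{i+1} = (u_i − a_{v+i})/2:
  u_0 = 7/9;  a_3 = 1;  u_1 = (u_0 − 1)/2 = -1/9
  u_1 = -1/9;  a_4 = 1;  u_2 = (u_1 − 1)/2 = -5/9
Digits: (0, 0, 0, 1, 1).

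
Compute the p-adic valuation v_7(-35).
v_7(-35) = 1

v_7(n) is the largest exponent k such that 7^k divides n. Factor out: -35 = -7^1 · 5. (Sign doesn't affect v_p.) So v_7(-35) = 1.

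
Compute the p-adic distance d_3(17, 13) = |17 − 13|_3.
d_3(17, 13) = 1

Step 1 — x − y = 17 − 13 = 4. Step 2 — v_3(4) = 0 (factor: 4 = (3^0 · 4); the sign does not affect v_p). Step 3 — |x − y|_3 = 3^{0} = 1.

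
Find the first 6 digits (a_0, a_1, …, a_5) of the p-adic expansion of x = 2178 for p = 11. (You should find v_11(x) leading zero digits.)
(a_0, …, a_5) = (0, 0, 7, 1, 0, 0)

v_11(2178) = 2, so a_0 = ... = a_1 = 0. Factor out: x = 11^2 · u with u = 18 a unit in ℤ_11. Expand u iteratively via a_{v+i} = u_i mod 11, u_{i+1} = (u_i − a_{v+i})/11:
  u_0 = 18;  a_2 = 7;  u_1 = (u_0 − 7)/11 = 1
  u_1 = 1;  a_3 = 1;  u_2 = (u_1 − 1)/11 = 0
  u_2 = 0;  a_4 = 0;  u_3 = (u_2 − 0)/11 = 0
  u_3 = 0;  a_5 = 0;  u_4 = (u_3 − 0)/11 = 0
Digits: (0, 0, 7, 1, 0, 0).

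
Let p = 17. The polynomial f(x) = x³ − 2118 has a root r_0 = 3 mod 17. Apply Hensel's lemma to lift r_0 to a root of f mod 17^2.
r_1 = 241 (mod 289)

Hensel: r_{i+1} = r_i − f(r_i)/f′(r_i) mod 17^{i+2}, where f′(x) = 3x². Iterate:
  r_0 = 3 (mod 17)
  r_1 = 241 (mod 289)
Final: r = 241 with f(r) ≡ 0 mod 17^2.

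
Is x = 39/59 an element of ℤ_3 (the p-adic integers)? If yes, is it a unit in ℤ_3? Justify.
x ∈ ℤ_3 but not a unit; v_3(x) = 1 > 0

ℤ_3 = {x ∈ ℚ_3 : v_3(x) ≥ 0} and ℤ_3^× = {x ∈ ℤ_3 : v_3(x) = 0}. Here v_3(39/59) = v_3(num) − v_3(den) = 1; compare against these criteria.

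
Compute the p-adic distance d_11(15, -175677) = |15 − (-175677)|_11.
d_11(15, -175677) = 1/14641

Step 1 — x − y = 15 − (-175677) = 175692. Step 2 — v_11(175692) = 4 (factor: 175692 = (11^4 · 12); the sign does not affect v_p). Step 3 — |x − y|_11 = 11^{-4} = 1/14641.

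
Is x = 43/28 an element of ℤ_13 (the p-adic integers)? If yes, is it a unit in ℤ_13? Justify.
x ∈ ℤ_13^× (unit); v_13(x) = 0

ℤ_13 = {x ∈ ℚ_13 : v_13(x) ≥ 0} and ℤ_13^× = {x ∈ ℤ_13 : v_13(x) = 0}. Here v_13(43/28) = v_13(num) − v_13(den) = 0; compare against these criteria.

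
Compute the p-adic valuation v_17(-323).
v_17(-323) = 1

v_17(n) is the largest exponent k such that 17^k divides n. Factor out: -323 = -17^1 · 19. (Sign doesn't affect v_p.) So v_17(-323) = 1.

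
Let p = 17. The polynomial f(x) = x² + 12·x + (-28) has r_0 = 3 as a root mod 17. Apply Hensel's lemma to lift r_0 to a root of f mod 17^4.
r_3 = 83507 (mod 83521)

Hensel: r_{i+1} = r_i − f(r_i)·(f′(r_i))^{-1} mod 17^{i+2}, f′(x) = 2x + 12. Iterate:
  r_0 = 3 (mod 17)
  r_1 = 275 (mod 289)
  r_2 = 4899 (mod 4913)
  r_3 = 83507 (mod 83521)
Final: r = 83507 satisfies f(r) ≡ 0 mod 17^4.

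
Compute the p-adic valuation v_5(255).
v_5(255) = 1

v_5(n) is the largest exponent k such that 5^k divides n. Factor out: 255 = 5^1 · 51. (Sign doesn't affect v_p.) So v_5(255) = 1.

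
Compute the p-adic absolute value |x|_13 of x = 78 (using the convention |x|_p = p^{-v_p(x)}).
|78|_13 = 1/13

Step 1 — compute v_13(x) by factoring powers of 13 out of the numerator and denominator: v_13(78) = 1. Step 2 — apply |x|_p = p^{-v_p(x)} = 13^{-1} = 1/13.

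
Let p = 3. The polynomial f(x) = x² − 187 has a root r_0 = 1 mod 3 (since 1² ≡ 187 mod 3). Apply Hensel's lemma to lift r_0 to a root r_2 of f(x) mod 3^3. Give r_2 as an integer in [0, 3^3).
r_2 = 22 (mod 27)

Hensel's recurrence: r_{i+1} = r_i − f(r_i)·(f′(r_i))^{-1} mod 3^{i+2}, with f′(x) = 2x. Iterate:
  r_0 = 1 (mod 3)
  r_1 = 4 (mod 9)
  r_2 = 22 (mod 27)
Final: r_2 = 22, and one checks f(r_2) ≡ 0 mod 3^3.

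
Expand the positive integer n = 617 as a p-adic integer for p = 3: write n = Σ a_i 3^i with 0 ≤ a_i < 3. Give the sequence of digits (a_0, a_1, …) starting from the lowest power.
(a_0, a_1, …) = (2, 1, 2, 1, 1, 2)

Repeated division by 3 gives the digits low-to-high: 617 = 2 + 1·3^1 + 2·3^2 + 1·3^3 + 1·3^4 + 2·3^5. Digit sequence: (2, 1, 2, 1, 1, 2).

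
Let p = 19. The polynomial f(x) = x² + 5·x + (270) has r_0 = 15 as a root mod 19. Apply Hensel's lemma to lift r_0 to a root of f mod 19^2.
r_1 = 205 (mod 361)

Hensel: r_{i+1} = r_i − f(r_i)·(f′(r_i))^{-1} mod 19^{i+2}, f′(x) = 2x + 5. Iterate:
  r_0 = 15 (mod 19)
  r_1 = 205 (mod 361)
Final: r = 205 satisfies f(r) ≡ 0 mod 19^2.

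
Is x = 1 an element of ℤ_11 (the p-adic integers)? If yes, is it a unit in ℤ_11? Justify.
x ∈ ℤ_11^× (unit); v_11(x) = 0

ℤ_11 = {x ∈ ℚ_11 : v_11(x) ≥ 0} and ℤ_11^× = {x ∈ ℤ_11 : v_11(x) = 0}. Here v_11(1) = v_11(num) − v_11(den) = 0; compare against these criteria.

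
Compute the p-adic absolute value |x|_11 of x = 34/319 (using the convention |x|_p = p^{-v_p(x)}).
|34/319|_11 = 11

Step 1 — compute v_11(x) by factoring powers of 11 out of the numerator and denominator: v_11(34/319) = -1. Step 2 — apply |x|_p = p^{-v_p(x)} = 11^{1} = 11.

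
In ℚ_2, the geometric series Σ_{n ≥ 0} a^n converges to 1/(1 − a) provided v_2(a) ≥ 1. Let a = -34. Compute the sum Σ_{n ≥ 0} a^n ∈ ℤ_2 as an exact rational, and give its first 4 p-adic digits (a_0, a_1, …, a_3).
Σ a^n = 1/(1 − a) = 1/35;  first 4 digits = (1, 1, 0, 1)

v_2(a) = 1 ≥ 1, so the series converges in ℤ_2 to 1/(1 − a) = 1/(1 − (-34)) = 1/35. Expand this rational in ℤ_2: compute digits iteratively via d_i = x_i mod 2, x_{i+1} = (x_i − d_i)/2. The first 4 digits are (1, 1, 0, 1).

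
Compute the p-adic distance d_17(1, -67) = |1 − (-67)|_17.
d_17(1, -67) = 1/17

Step 1 — x − y = 1 − (-67) = 68. Step 2 — v_17(68) = 1 (factor: 68 = (17^1 · 4); the sign does not affect v_p). Step 3 — |x − y|_17 = 17^{-1} = 1/17.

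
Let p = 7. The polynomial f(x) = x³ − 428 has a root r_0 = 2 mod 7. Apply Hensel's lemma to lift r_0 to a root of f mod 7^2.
r_1 = 37 (mod 49)

Hensel: r_{i+1} = r_i − f(r_i)/f′(r_i) mod 7^{i+2}, where f′(x) = 3x². Iterate:
  r_0 = 2 (mod 7)
  r_1 = 37 (mod 49)
Final: r = 37 with f(r) ≡ 0 mod 7^2.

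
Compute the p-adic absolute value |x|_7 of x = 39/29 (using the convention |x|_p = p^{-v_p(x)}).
|39/29|_7 = 1

Step 1 — compute v_7(x) by factoring powers of 7 out of the numerator and denominator: v_7(39/29) = 0. Step 2 — apply |x|_p = p^{-v_p(x)} = 7^{0} = 1.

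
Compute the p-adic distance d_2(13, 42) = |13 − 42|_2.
d_2(13, 42) = 1

Step 1 — x − y = 13 − 42 = -29. Step 2 — v_2(-29) = 0 (factor: -29 = −(2^0 · 29); the sign does not affect v_p). Step 3 — |x − y|_2 = 2^{0} = 1.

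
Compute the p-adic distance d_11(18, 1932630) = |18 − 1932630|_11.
d_11(18, 1932630) = 1/161051

Step 1 — x − y = 18 − 1932630 = -1932612. Step 2 — v_11(-1932612) = 5 (factor: -1932612 = −(11^5 · 12); the sign does not affect v_p). Step 3 — |x − y|_11 = 11^{-5} = 1/161051.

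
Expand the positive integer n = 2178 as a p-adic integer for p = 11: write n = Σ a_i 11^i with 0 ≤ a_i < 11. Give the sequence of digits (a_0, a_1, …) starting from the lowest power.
(a_0, a_1, …) = (0, 0, 7, 1)

Repeated division by 11 gives the digits low-to-high: 2178 = 7·11^2 + 1·11^3. Digit sequence: (0, 0, 7, 1).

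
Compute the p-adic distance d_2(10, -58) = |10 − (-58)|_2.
d_2(10, -58) = 1/4

Step 1 — x − y = 10 − (-58) = 68. Step 2 — v_2(68) = 2 (factor: 68 = (2^2 · 17); the sign does not affect v_p). Step 3 — |x − y|_2 = 2^{-2} = 1/4.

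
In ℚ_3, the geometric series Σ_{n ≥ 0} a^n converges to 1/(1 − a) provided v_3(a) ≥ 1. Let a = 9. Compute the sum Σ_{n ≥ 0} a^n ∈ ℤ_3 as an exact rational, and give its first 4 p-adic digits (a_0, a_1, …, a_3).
Σ a^n = 1/(1 − a) = -1/8;  first 4 digits = (1, 0, 1, 0)

v_3(a) = 2 ≥ 1, so the series converges in ℤ_3 to 1/(1 − a) = 1/(1 − 9) = -1/8. Expand this rational in ℤ_3: compute digits iteratively via d_i = x_i mod 3, x_{i+1} = (x_i − d_i)/3. The first 4 digits are (1, 0, 1, 0).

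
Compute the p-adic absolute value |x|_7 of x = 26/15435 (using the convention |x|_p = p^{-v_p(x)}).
|26/15435|_7 = 343

Step 1 — compute v_7(x) by factoring powers of 7 out of the numerator and denominator: v_7(26/15435) = -3. Step 2 — apply |x|_p = p^{-v_p(x)} = 7^{3} = 343.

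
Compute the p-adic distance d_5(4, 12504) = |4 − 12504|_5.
d_5(4, 12504) = 1/3125

Step 1 — x − y = 4 − 12504 = -12500. Step 2 — v_5(-12500) = 5 (factor: -12500 = −(5^5 · 4); the sign does not affect v_p). Step 3 — |x − y|_5 = 5^{-5} = 1/3125.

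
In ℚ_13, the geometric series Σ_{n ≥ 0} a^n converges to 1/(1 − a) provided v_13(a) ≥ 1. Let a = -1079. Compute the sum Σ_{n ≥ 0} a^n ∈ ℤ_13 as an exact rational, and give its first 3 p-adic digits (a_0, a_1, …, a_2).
Σ a^n = 1/(1 − a) = 1/1080;  first 3 digits = (1, 8, 5)

v_13(a) = 1 ≥ 1, so the series converges in ℤ_13 to 1/(1 − a) = 1/(1 − (-1079)) = 1/1080. Expand this rational in ℤ_13: compute digits iteratively via d_i = x_i mod 13, x_{i+1} = (x_i − d_i)/13. The first 3 digits are (1, 8, 5).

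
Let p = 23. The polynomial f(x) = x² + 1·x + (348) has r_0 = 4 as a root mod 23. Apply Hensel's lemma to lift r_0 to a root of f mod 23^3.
r_2 = 5018 (mod 12167)

Hensel: r_{i+1} = r_i − f(r_i)·(f′(r_i))^{-1} mod 23^{i+2}, f′(x) = 2x + 1. Iterate:
  r_0 = 4 (mod 23)
  r_1 = 257 (mod 529)
  r_2 = 5018 (mod 12167)
Final: r = 5018 satisfies f(r) ≡ 0 mod 23^3.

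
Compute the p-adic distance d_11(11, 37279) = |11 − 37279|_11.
d_11(11, 37279) = 1/1331

Step 1 — x − y = 11 − 37279 = -37268. Step 2 — v_11(-37268) = 3 (factor: -37268 = −(11^3 · 28); the sign does not affect v_p). Step 3 — |x − y|_11 = 11^{-3} = 1/1331.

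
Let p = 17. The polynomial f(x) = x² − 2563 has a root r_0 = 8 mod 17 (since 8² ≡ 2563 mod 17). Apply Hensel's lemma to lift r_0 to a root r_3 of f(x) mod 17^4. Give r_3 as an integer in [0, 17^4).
r_3 = 29299 (mod 83521)

Hensel's recurrence: r_{i+1} = r_i − f(r_i)·(f′(r_i))^{-1} mod 17^{i+2}, with f′(x) = 2x. Iterate:
  r_0 = 8 (mod 17)
  r_1 = 110 (mod 289)
  r_2 = 4734 (mod 4913)
  r_3 = 29299 (mod 83521)
Final: r_3 = 29299, and one checks f(r_3) ≡ 0 mod 17^4.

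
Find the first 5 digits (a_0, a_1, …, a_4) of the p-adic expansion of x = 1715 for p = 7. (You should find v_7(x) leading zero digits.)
(a_0, …, a_4) = (0, 0, 0, 5, 0)

v_7(1715) = 3, so a_0 = ... = a_2 = 0. Factor out: x = 7^3 · u with u = 5 a unit in ℤ_7. Expand u iteratively via a_{v+i} = u_i mod 7, u_{i+1} = (u_i − a_{v+i})/7:
  u_0 = 5;  a_3 = 5;  u_1 = (u_0 − 5)/7 = 0
  u_1 = 0;  a_4 = 0;  u_2 = (u_1 − 0)/7 = 0
Digits: (0, 0, 0, 5, 0).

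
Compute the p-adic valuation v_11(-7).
v_11(-7) = 0

v_11(n) is the largest exponent k such that 11^k divides n. Factor out: -7 = -11^0 · 7. (Sign doesn't affect v_p.) So v_11(-7) = 0.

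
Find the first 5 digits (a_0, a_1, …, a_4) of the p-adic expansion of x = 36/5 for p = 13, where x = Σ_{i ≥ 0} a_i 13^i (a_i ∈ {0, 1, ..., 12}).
(a_0, …, a_4) = (2, 3, 5, 10, 7)

v_13(36/5) = 0 (numerator and denominator both coprime to 13), so x ∈ ℤ_13^×. Compute digits iteratively via a_i = x_i mod 13, x_{i+1} = (x_i − a_i)/13, with x_0 = x:
  x_0 = 36/5;  a_0 = 2;  x_1 = (x_0 − 2)/13 = 2/5
  x_1 = 2/5;  a_1 = 3;  x_2 = (x_1 − 3)/13 = -1/5
  x_2 = -1/5;  a_2 = 5;  x_3 = (x_2 − 5)/13 = -2/5
  x_3 = -2/5;  a_3 = 10;  x_4 = (x_3 − 10)/13 = -4/5
  x_4 = -4/5;  a_4 = 7;  x_5 = (x_4 − 7)/13 = -3/5
Digits: (2, 3, 5, 10, 7).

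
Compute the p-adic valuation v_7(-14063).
v_7(-14063) = 3

v_7(n) is the largest exponent k such that 7^k divides n. Factor out: -14063 = -7^3 · 41. (Sign doesn't affect v_p.) So v_7(-14063) = 3.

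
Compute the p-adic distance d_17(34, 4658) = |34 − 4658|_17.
d_17(34, 4658) = 1/289

Step 1 — x − y = 34 − 4658 = -4624. Step 2 — v_17(-4624) = 2 (factor: -4624 = −(17^2 · 16); the sign does not affect v_p). Step 3 — |x − y|_17 = 17^{-2} = 1/289.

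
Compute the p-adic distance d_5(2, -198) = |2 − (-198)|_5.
d_5(2, -198) = 1/25

Step 1 — x − y = 2 − (-198) = 200. Step 2 — v_5(200) = 2 (factor: 200 = (5^2 · 8); the sign does not affect v_p). Step 3 — |x − y|_5 = 5^{-2} = 1/25.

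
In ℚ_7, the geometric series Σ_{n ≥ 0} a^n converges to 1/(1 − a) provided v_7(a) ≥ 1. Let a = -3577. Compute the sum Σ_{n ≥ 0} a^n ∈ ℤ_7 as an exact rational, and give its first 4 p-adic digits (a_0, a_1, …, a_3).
Σ a^n = 1/(1 − a) = 1/3578;  first 4 digits = (1, 0, 4, 3)

v_7(a) = 2 ≥ 1, so the series converges in ℤ_7 to 1/(1 − a) = 1/(1 − (-3577)) = 1/3578. Expand this rational in ℤ_7: compute digits iteratively via d_i = x_i mod 7, x_{i+1} = (x_i − d_i)/7. The first 4 digits are (1, 0, 4, 3).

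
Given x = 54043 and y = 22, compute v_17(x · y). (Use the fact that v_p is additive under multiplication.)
v_17(1188946) = 3

v_p(x) = 3 (factor: 54043 = 17^3 · 11); v_p(y) = 0 (factor: 22 = 17^0 · 22). Additivity: v_p(xy) = v_p(x) + v_p(y) = 3 + 0 = 3. (Direct check: xy = 1188946 = 17^3 · (242).)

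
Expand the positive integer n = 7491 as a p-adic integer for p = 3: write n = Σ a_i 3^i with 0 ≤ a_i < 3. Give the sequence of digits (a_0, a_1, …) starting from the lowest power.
(a_0, a_1, …) = (0, 1, 1, 1, 2, 0, 1, 0, 1)

Repeated division by 3 gives the digits low-to-high: 7491 = 1·3^1 + 1·3^2 + 1·3^3 + 2·3^4 + 1·3^6 + 1·3^8. Digit sequence: (0, 1, 1, 1, 2, 0, 1, 0, 1).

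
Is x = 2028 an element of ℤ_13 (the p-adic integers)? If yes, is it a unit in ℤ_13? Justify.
x ∈ ℤ_13 but not a unit; v_13(x) = 2 > 0

ℤ_13 = {x ∈ ℚ_13 : v_13(x) ≥ 0} and ℤ_13^× = {x ∈ ℤ_13 : v_13(x) = 0}. Here v_13(2028) = v_13(num) − v_13(den) = 2; compare against these criteria.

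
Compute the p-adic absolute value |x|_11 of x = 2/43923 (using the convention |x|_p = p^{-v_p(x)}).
|2/43923|_11 = 14641

Step 1 — compute v_11(x) by factoring powers of 11 out of the numerator and denominator: v_11(2/43923) = -4. Step 2 — apply |x|_p = p^{-v_p(x)} = 11^{4} = 14641.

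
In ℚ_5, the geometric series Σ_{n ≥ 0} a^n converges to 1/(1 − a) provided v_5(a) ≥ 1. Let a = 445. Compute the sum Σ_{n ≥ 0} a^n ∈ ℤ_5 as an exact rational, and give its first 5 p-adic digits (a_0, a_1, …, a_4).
Σ a^n = 1/(1 − a) = -1/444;  first 5 digits = (1, 4, 3, 1, 2)

v_5(a) = 1 ≥ 1, so the series converges in ℤ_5 to 1/(1 − a) = 1/(1 − 445) = -1/444. Expand this rational in ℤ_5: compute digits iteratively via d_i = x_i mod 5, x_{i+1} = (x_i − d_i)/5. The first 5 digits are (1, 4, 3, 1, 2).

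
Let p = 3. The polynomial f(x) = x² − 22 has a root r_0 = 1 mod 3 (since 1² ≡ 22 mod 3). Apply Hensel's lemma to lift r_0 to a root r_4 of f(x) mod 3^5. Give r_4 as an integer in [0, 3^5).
r_4 = 196 (mod 243)

Hensel's recurrence: r_{i+1} = r_i − f(r_i)·(f′(r_i))^{-1} mod 3^{i+2}, with f′(x) = 2x. Iterate:
  r_0 = 1 (mod 3)
  r_1 = 7 (mod 9)
  r_2 = 7 (mod 27)
  r_3 = 34 (mod 81)
  r_4 = 196 (mod 243)
Final: r_4 = 196, and one checks f(r_4) ≡ 0 mod 3^5.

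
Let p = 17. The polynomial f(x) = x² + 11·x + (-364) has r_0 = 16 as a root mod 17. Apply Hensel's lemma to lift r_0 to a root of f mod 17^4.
r_3 = 77621 (mod 83521)

Hensel: r_{i+1} = r_i − f(r_i)·(f′(r_i))^{-1} mod 17^{i+2}, f′(x) = 2x + 11. Iterate:
  r_0 = 16 (mod 17)
  r_1 = 169 (mod 289)
  r_2 = 3926 (mod 4913)
  r_3 = 77621 (mod 83521)
Final: r = 77621 satisfies f(r) ≡ 0 mod 17^4.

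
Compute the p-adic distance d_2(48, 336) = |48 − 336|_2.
d_2(48, 336) = 1/32

Step 1 — x − y = 48 − 336 = -288. Step 2 — v_2(-288) = 5 (factor: -288 = −(2^5 · 9); the sign does not affect v_p). Step 3 — |x − y|_2 = 2^{-5} = 1/32.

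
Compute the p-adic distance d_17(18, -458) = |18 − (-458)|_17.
d_17(18, -458) = 1/17

Step 1 — x − y = 18 − (-458) = 476. Step 2 — v_17(476) = 1 (factor: 476 = (17^1 · 28); the sign does not affect v_p). Step 3 — |x − y|_17 = 17^{-1} = 1/17.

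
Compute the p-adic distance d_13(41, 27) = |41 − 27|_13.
d_13(41, 27) = 1

Step 1 — x − y = 41 − 27 = 14. Step 2 — v_13(14) = 0 (factor: 14 = (13^0 · 14); the sign does not affect v_p). Step 3 — |x − y|_13 = 13^{0} = 1.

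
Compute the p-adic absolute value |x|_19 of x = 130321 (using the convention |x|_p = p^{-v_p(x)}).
|130321|_19 = 1/130321

Step 1 — compute v_19(x) by factoring powers of 19 out of the numerator and denominator: v_19(130321) = 4. Step 2 — apply |x|_p = p^{-v_p(x)} = 19^{-4} = 1/130321.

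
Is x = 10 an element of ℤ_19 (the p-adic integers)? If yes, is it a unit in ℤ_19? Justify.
x ∈ ℤ_19^× (unit); v_19(x) = 0

ℤ_19 = {x ∈ ℚ_19 : v_19(x) ≥ 0} and ℤ_19^× = {x ∈ ℤ_19 : v_19(x) = 0}. Here v_19(10) = v_19(num) − v_19(den) = 0; compare against these criteria.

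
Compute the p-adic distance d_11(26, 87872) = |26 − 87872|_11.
d_11(26, 87872) = 1/14641

Step 1 — x − y = 26 − 87872 = -87846. Step 2 — v_11(-87846) = 4 (factor: -87846 = −(11^4 · 6); the sign does not affect v_p). Step 3 — |x − y|_11 = 11^{-4} = 1/14641.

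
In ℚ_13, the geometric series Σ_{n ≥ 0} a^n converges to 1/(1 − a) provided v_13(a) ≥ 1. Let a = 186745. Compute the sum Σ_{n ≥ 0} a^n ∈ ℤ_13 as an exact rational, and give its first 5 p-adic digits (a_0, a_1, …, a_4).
Σ a^n = 1/(1 − a) = -1/186744;  first 5 digits = (1, 0, 0, 7, 6)

v_13(a) = 3 ≥ 1, so the series converges in ℤ_13 to 1/(1 − a) = 1/(1 − 186745) = -1/186744. Expand this rational in ℤ_13: compute digits iteratively via d_i = x_i mod 13, x_{i+1} = (x_i − d_i)/13. The first 5 digits are (1, 0, 0, 7, 6).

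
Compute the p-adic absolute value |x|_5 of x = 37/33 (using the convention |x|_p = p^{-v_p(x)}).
|37/33|_5 = 1

Step 1 — compute v_5(x) by factoring powers of 5 out of the numerator and denominator: v_5(37/33) = 0. Step 2 — apply |x|_p = p^{-v_p(x)} = 5^{0} = 1.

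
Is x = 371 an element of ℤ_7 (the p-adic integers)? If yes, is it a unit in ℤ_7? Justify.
x ∈ ℤ_7 but not a unit; v_7(x) = 1 > 0

ℤ_7 = {x ∈ ℚ_7 : v_7(x) ≥ 0} and ℤ_7^× = {x ∈ ℤ_7 : v_7(x) = 0}. Here v_7(371) = v_7(num) − v_7(den) = 1; compare against these criteria.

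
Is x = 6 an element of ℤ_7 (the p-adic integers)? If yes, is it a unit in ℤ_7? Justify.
x ∈ ℤ_7^× (unit); v_7(x) = 0

ℤ_7 = {x ∈ ℚ_7 : v_7(x) ≥ 0} and ℤ_7^× = {x ∈ ℤ_7 : v_7(x) = 0}. Here v_7(6) = v_7(num) − v_7(den) = 0; compare against these criteria.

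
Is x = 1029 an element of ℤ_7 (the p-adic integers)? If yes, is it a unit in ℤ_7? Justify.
x ∈ ℤ_7 but not a unit; v_7(x) = 3 > 0

ℤ_7 = {x ∈ ℚ_7 : v_7(x) ≥ 0} and ℤ_7^× = {x ∈ ℤ_7 : v_7(x) = 0}. Here v_7(1029) = v_7(num) − v_7(den) = 3; compare against these criteria.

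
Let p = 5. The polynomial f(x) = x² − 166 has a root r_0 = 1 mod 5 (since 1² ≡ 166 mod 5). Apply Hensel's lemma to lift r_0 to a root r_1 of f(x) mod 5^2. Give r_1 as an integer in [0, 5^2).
r_1 = 21 (mod 25)

Hensel's recurrence: r_{i+1} = r_i − f(r_i)·(f′(r_i))^{-1} mod 5^{i+2}, with f′(x) = 2x. Iterate:
  r_0 = 1 (mod 5)
  r_1 = 21 (mod 25)
Final: r_1 = 21, and one checks f(r_1) ≡ 0 mod 5^2.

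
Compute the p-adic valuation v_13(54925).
v_13(54925) = 3

v_13(n) is the largest exponent k such that 13^k divides n. Factor out: 54925 = 13^3 · 25. (Sign doesn't affect v_p.) So v_13(54925) = 3.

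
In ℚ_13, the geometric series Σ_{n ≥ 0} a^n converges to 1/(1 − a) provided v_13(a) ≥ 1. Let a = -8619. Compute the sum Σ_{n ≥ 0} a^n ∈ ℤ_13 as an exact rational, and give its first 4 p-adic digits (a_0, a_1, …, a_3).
Σ a^n = 1/(1 − a) = 1/8620;  first 4 digits = (1, 0, 1, 9)

v_13(a) = 2 ≥ 1, so the series converges in ℤ_13 to 1/(1 − a) = 1/(1 − (-8619)) = 1/8620. Expand this rational in ℤ_13: compute digits iteratively via d_i = x_i mod 13, x_{i+1} = (x_i − d_i)/13. The first 4 digits are (1, 0, 1, 9).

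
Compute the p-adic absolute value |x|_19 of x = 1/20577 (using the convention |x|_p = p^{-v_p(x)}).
|1/20577|_19 = 6859

Step 1 — compute v_19(x) by factoring powers of 19 out of the numerator and denominator: v_19(1/20577) = -3. Step 2 — apply |x|_p = p^{-v_p(x)} = 19^{3} = 6859.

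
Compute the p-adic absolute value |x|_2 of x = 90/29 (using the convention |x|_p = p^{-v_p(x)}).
|90/29|_2 = 1/2

Step 1 — compute v_2(x) by factoring powers of 2 out of the numerator and denominator: v_2(90/29) = 1. Step 2 — apply |x|_p = p^{-v_p(x)} = 2^{-1} = 1/2.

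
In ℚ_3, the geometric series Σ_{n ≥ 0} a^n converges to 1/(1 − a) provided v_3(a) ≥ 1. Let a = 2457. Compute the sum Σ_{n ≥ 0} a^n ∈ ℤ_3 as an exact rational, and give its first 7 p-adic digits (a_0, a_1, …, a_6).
Σ a^n = 1/(1 − a) = -1/2456;  first 7 digits = (1, 0, 0, 1, 0, 1, 1)

v_3(a) = 3 ≥ 1, so the series converges in ℤ_3 to 1/(1 − a) = 1/(1 − 2457) = -1/2456. Expand this rational in ℤ_3: compute digits iteratively via d_i = x_i mod 3, x_{i+1} = (x_i − d_i)/3. The first 7 digits are (1, 0, 0, 1, 0, 1, 1).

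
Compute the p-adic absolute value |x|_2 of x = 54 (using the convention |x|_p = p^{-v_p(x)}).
|54|_2 = 1/2

Step 1 — compute v_2(x) by factoring powers of 2 out of the numerator and denominator: v_2(54) = 1. Step 2 — apply |x|_p = p^{-v_p(x)} = 2^{-1} = 1/2.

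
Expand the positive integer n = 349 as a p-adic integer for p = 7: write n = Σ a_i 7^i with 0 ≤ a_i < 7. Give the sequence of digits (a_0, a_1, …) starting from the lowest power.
(a_0, a_1, …) = (6, 0, 0, 1)

Repeated division by 7 gives the digits low-to-high: 349 = 6 + 1·7^3. Digit sequence: (6, 0, 0, 1).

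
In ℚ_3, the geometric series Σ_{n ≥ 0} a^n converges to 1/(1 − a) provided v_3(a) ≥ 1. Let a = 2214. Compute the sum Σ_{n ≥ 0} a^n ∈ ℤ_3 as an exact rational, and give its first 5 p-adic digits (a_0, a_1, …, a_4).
Σ a^n = 1/(1 − a) = -1/2213;  first 5 digits = (1, 0, 0, 1, 0)

v_3(a) = 3 ≥ 1, so the series converges in ℤ_3 to 1/(1 − a) = 1/(1 − 2214) = -1/2213. Expand this rational in ℤ_3: compute digits iteratively via d_i = x_i mod 3, x_{i+1} = (x_i − d_i)/3. The first 5 digits are (1, 0, 0, 1, 0).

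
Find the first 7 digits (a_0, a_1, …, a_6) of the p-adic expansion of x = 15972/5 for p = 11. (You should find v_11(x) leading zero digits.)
(a_0, …, a_6) = (0, 0, 0, 9, 6, 6, 6)

v_11(15972/5) = 3, so a_0 = ... = a_2 = 0. Factor out: x = 11^3 · u with u = 12/5 a unit in ℤ_11. Expand u iteratively via a_{v+i} = u_i mod 11, u_{i+1} = (u_i − a_{v+i})/11:
  u_0 = 12/5;  a_3 = 9;  u_1 = (u_0 − 9)/11 = -3/5
  u_1 = -3/5;  a_4 = 6;  u_2 = (u_1 − 6)/11 = -3/5
  u_2 = -3/5;  a_5 = 6;  u_3 = (u_2 − 6)/11 = -3/5
  u_3 = -3/5;  a_6 = 6;  u_4 = (u_3 − 6)/11 = -3/5
Digits: (0, 0, 0, 9, 6, 6, 6).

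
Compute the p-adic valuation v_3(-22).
v_3(-22) = 0

v_3(n) is the largest exponent k such that 3^k divides n. Factor out: -22 = -3^0 · 22. (Sign doesn't affect v_p.) So v_3(-22) = 0.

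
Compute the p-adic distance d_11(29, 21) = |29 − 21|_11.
d_11(29, 21) = 1

Step 1 — x − y = 29 − 21 = 8. Step 2 — v_11(8) = 0 (factor: 8 = (11^0 · 8); the sign does not affect v_p). Step 3 — |x − y|_11 = 11^{0} = 1.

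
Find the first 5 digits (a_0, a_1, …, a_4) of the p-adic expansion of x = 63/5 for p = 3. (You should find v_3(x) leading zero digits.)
(a_0, …, a_4) = (0, 0, 2, 1, 2)

v_3(63/5) = 2, so a_0 = ... = a_1 = 0. Factor out: x = 3^2 · u with u = 7/5 a unit in ℤ_3. Expand u iteratively via a_{v+i} = u_i mod 3, u_{i+1} = (u_i − a_{v+i})/3:
  u_0 = 7/5;  a_2 = 2;  u_1 = (u_0 − 2)/3 = -1/5
  u_1 = -1/5;  a_3 = 1;  u_2 = (u_1 − 1)/3 = -2/5
  u_2 = -2/5;  a_4 = 2;  u_3 = (u_2 − 2)/3 = -4/5
Digits: (0, 0, 2, 1, 2).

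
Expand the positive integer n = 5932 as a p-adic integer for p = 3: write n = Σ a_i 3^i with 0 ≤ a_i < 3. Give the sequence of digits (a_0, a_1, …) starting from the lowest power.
(a_0, a_1, …) = (1, 0, 2, 0, 1, 0, 2, 2)

Repeated division by 3 gives the digits low-to-high: 5932 = 1 + 2·3^2 + 1·3^4 + 2·3^6 + 2·3^7. Digit sequence: (1, 0, 2, 0, 1, 0, 2, 2).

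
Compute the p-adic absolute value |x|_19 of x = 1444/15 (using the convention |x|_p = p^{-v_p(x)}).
|1444/15|_19 = 1/361

Step 1 — compute v_19(x) by factoring powers of 19 out of the numerator and denominator: v_19(1444/15) = 2. Step 2 — apply |x|_p = p^{-v_p(x)} = 19^{-2} = 1/361.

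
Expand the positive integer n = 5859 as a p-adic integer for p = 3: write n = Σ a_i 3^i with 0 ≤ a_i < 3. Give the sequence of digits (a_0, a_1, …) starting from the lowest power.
(a_0, a_1, …) = (0, 0, 0, 1, 0, 0, 2, 2)

Repeated division by 3 gives the digits low-to-high: 5859 = 1·3^3 + 2·3^6 + 2·3^7. Digit sequence: (0, 0, 0, 1, 0, 0, 2, 2).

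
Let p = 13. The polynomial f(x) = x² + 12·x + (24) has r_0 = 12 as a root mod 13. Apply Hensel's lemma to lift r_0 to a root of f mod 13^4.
r_3 = 19720 (mod 28561)

Hensel: r_{i+1} = r_i − f(r_i)·(f′(r_i))^{-1} mod 13^{i+2}, f′(x) = 2x + 12. Iterate:
  r_0 = 12 (mod 13)
  r_1 = 116 (mod 169)
  r_2 = 2144 (mod 2197)
  r_3 = 19720 (mod 28561)
Final: r = 19720 satisfies f(r) ≡ 0 mod 13^4.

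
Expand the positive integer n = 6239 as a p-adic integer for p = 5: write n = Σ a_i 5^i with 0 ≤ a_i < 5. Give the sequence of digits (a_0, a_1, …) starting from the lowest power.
(a_0, a_1, …) = (4, 2, 4, 4, 4, 1)

Repeated division by 5 gives the digits low-to-high: 6239 = 4 + 2·5^1 + 4·5^2 + 4·5^3 + 4·5^4 + 1·5^5. Digit sequence: (4, 2, 4, 4, 4, 1).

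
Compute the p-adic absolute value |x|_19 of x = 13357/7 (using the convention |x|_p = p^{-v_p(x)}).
|13357/7|_19 = 1/361

Step 1 — compute v_19(x) by factoring powers of 19 out of the numerator and denominator: v_19(13357/7) = 2. Step 2 — apply |x|_p = p^{-v_p(x)} = 19^{-2} = 1/361.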